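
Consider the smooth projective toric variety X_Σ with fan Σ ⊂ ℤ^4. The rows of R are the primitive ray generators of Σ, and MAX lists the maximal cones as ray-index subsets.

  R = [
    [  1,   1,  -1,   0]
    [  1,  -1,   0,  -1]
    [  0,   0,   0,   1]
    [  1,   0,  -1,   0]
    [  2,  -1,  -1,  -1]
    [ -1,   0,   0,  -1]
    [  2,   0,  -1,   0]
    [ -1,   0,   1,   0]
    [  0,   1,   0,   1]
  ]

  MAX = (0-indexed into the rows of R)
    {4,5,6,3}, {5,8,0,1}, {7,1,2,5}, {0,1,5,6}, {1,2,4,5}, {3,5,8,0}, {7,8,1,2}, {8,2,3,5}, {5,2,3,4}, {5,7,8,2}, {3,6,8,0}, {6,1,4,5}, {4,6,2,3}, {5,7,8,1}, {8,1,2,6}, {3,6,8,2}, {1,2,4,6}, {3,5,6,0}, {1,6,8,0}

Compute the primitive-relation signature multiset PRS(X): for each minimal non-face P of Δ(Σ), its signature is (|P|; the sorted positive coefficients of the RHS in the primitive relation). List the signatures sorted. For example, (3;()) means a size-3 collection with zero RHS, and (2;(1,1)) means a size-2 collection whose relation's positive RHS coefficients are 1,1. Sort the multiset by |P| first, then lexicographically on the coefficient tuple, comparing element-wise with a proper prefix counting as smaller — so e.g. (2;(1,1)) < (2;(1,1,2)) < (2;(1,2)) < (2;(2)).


|primitive collections| = 11. Relations:

  P={3,7}:  v_{3} + v_{7} = 0  →  sig = (2;())
  P={1,3}:  v_{1} + v_{3} = v_{4}  →  sig = (2;(1))
  P={4,7}:  v_{4} + v_{7} = v_{1}  →  sig = (2;(1))
  P={4,8}:  v_{4} + v_{8} = v_{6}  →  sig = (2;(1))
  P={0,2}:  v_{0} + v_{2} = v_{3} + v_{8}  →  sig = (2;(1,1))
  P={6,7}:  v_{6} + v_{7} = v_{1} + v_{8}  →  sig = (2;(1,1))
  P={0,7}:  v_{0} + v_{7} = v_{1} + v_{5} + 2·v_{8}  →  sig = (2;(1,1,2))
  P={0,4}:  v_{0} + v_{4} = v_{5} + 2·v_{6}  →  sig = (2;(1,2))
  P={2,5,6}:  v_{2} + v_{5} + v_{6} = v_{3}  →  sig = (3;(1))
  P={5,6,8}:  v_{5} + v_{6} + v_{8} = v_{0}  →  sig = (3;(1))
  P={1,2,5,8}:  v_{1} + v_{2} + v_{5} + v_{8} = 0  →  sig = (4;())

Hence PRS(X_Σ) =
    (2;())
    (2;(1))
    (2;(1))
    (2;(1))
    (2;(1,1))
    (2;(1,1))
    (2;(1,1,2))
    (2;(1,2))
    (3;(1))
    (3;(1))
    (4;())


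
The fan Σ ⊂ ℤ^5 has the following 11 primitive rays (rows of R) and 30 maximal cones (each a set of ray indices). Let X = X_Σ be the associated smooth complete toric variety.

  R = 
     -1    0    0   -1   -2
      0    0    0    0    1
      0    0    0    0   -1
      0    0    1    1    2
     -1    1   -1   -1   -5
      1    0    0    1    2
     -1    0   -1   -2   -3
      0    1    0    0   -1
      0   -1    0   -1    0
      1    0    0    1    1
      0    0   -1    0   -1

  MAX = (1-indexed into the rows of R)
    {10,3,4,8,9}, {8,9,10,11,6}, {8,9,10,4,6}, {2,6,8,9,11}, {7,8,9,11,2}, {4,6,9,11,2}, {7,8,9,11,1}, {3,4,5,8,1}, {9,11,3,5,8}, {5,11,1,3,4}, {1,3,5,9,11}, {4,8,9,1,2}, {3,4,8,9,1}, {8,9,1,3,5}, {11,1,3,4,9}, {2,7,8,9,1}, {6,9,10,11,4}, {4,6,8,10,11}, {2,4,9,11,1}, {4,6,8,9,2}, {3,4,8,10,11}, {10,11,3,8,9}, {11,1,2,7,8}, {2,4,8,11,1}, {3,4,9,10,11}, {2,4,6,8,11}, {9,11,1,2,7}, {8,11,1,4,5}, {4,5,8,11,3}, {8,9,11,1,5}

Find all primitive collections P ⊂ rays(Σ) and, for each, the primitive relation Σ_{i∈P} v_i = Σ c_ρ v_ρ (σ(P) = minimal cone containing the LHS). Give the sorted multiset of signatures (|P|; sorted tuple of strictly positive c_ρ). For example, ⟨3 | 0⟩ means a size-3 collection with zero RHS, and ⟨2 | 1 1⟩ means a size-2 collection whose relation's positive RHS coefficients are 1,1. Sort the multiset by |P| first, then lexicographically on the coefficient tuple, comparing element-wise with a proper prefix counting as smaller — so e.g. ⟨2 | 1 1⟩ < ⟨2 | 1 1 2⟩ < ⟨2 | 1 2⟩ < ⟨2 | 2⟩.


17 collections generate NE(X_Σ); each relation:

  P = {1,6}:  v_{1} + v_{6} = 0  so sig = ⟨2 | 0⟩
  P = {2,3}:  v_{2} + v_{3} = 0  so sig = ⟨2 | 0⟩
  P = {1,10}:  v_{1} + v_{10} = v_{3}  so sig = ⟨2 | 1⟩
  P = {2,10}:  v_{2} + v_{10} = v_{6}  so sig = ⟨2 | 1⟩
  P = {3,6}:  v_{3} + v_{6} = v_{10}  so sig = ⟨2 | 1⟩
  P = {4,7}:  v_{4} + v_{7} = v_{1} + v_{2}  so sig = ⟨2 | 1 1⟩
  P = {2,5}:  v_{2} + v_{5} = v_{1} + v_{8} + v_{11}  so sig = ⟨2 | 1 1 1⟩
  P = {5,6}:  v_{5} + v_{6} = v_{3} + v_{8} + v_{11}  so sig = ⟨2 | 1 1 1⟩
  P = {7,10}:  v_{7} + v_{10} = v_{8} + v_{9} + v_{11}  so sig = ⟨2 | 1 1 1⟩
  P = {3,7}:  v_{3} + v_{7} = v_{1} + v_{8} + v_{9} + v_{11}  so sig = ⟨2 | 1 1 1 1⟩
  P = {6,7}:  v_{6} + v_{7} = v_{2} + v_{8} + v_{9} + v_{11}  so sig = ⟨2 | 1 1 1 1⟩
  P = {5,10}:  v_{5} + v_{10} = 2·v_{3} + v_{8} + v_{11}  so sig = ⟨2 | 1 1 2⟩
  P = {5,7}:  v_{5} + v_{7} = 2·v_{1} + 2·v_{8} + v_{9} + 2·v_{11}  so sig = ⟨2 | 1 2 2 2⟩
  P = {4,5,9}:  v_{4} + v_{5} + v_{9} = v_{1} + v_{3}  so sig = ⟨3 | 1 1⟩
  P = {4,8,9,11}:  v_{4} + v_{8} + v_{9} + v_{11} = 0  so sig = ⟨4 | 0⟩
  P = {1,3,8,11}:  v_{1} + v_{3} + v_{8} + v_{11} = v_{5}  so sig = ⟨4 | 1⟩
  P = {1,2,8,9,11}:  v_{1} + v_{2} + v_{8} + v_{9} + v_{11} = v_{7}  so sig = ⟨5 | 1⟩

Hence PRS(X_Σ) =
{ ⟨2 | 0⟩ ×2,  ⟨2 | 1⟩ ×3,  ⟨2 | 1 1⟩,  ⟨2 | 1 1 1⟩ ×3,  ⟨2 | 1 1 1 1⟩ ×2,  ⟨2 | 1 1 2⟩,  ⟨2 | 1 2 2 2⟩,  ⟨3 | 1 1⟩,  ⟨4 | 0⟩,  ⟨4 | 1⟩,  ⟨5 | 1⟩ }


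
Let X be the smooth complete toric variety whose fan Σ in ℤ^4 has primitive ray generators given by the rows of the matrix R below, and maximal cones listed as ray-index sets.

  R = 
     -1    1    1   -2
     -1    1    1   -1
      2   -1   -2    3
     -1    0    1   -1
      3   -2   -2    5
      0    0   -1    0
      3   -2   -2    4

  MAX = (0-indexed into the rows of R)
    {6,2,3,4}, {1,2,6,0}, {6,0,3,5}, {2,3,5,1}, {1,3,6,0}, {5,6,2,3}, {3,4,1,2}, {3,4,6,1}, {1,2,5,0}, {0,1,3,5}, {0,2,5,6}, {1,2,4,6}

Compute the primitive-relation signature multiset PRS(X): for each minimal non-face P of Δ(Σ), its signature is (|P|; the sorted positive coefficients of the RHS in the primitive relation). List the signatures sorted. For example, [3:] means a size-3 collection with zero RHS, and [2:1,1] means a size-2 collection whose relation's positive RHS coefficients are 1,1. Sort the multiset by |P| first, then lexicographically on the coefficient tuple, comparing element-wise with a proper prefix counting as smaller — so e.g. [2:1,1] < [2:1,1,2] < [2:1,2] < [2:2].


Δ(Σ) — 7 vertices, 5 min non-faces:

  P={0,4}:  v_{0} + v_{4} = v_{1} + v_{6}  so sig = [2:1,1]
  P={4,5}:  v_{4} + v_{5} = 2·v_{2} + v_{3}  so sig = [2:1,2]
  P={0,2,3}:  v_{0} + v_{2} + v_{3} = 0  so sig = [3:]
  P={1,5,6}:  v_{1} + v_{5} + v_{6} = v_{2}  so sig = [3:1]
  P={1,2,3,6}:  v_{1} + v_{2} + v_{3} + v_{6} = v_{4}  so sig = [4:1]

Sorted signature multiset PRS(X):
    [2:1,1]
    [2:1,2]
    [3:]
    [3:1]
    [4:1]


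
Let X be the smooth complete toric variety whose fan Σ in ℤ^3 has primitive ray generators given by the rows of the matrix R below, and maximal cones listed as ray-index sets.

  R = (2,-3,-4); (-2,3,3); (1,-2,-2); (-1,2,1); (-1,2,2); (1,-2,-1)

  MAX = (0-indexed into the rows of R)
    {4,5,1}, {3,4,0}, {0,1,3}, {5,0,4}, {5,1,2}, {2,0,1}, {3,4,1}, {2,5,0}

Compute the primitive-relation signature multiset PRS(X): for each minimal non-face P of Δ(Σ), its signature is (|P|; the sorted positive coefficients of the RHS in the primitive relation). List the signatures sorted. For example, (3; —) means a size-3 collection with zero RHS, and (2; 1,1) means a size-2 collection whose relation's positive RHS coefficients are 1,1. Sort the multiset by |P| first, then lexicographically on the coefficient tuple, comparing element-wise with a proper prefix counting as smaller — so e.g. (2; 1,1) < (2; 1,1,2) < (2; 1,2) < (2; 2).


5 minimal non-faces of Δ(Σ) (on 6 rays):

  P = {2,4}:  v_{2} + v_{4} = 0  ⇒ sig = (2; —)
  P = {3,5}:  v_{3} + v_{5} = 0  ⇒ sig = (2; —)
  P = {2,3}:  v_{2} + v_{3} = v_{0} + v_{1}  ⇒ sig = (2; 1,1)
  P = {0,1,4}:  v_{0} + v_{1} + v_{4} = v_{3}  ⇒ sig = (3; 1)
  P = {0,1,5}:  v_{0} + v_{1} + v_{5} = v_{2}  ⇒ sig = (3; 1)

Signatures (|P|; sorted positive RHS coefficients), sorted:
    |P|=2: 3 collections, coeffs (), (), (1,1)
    |P|=3: 2 collections, coeffs (1), (1)


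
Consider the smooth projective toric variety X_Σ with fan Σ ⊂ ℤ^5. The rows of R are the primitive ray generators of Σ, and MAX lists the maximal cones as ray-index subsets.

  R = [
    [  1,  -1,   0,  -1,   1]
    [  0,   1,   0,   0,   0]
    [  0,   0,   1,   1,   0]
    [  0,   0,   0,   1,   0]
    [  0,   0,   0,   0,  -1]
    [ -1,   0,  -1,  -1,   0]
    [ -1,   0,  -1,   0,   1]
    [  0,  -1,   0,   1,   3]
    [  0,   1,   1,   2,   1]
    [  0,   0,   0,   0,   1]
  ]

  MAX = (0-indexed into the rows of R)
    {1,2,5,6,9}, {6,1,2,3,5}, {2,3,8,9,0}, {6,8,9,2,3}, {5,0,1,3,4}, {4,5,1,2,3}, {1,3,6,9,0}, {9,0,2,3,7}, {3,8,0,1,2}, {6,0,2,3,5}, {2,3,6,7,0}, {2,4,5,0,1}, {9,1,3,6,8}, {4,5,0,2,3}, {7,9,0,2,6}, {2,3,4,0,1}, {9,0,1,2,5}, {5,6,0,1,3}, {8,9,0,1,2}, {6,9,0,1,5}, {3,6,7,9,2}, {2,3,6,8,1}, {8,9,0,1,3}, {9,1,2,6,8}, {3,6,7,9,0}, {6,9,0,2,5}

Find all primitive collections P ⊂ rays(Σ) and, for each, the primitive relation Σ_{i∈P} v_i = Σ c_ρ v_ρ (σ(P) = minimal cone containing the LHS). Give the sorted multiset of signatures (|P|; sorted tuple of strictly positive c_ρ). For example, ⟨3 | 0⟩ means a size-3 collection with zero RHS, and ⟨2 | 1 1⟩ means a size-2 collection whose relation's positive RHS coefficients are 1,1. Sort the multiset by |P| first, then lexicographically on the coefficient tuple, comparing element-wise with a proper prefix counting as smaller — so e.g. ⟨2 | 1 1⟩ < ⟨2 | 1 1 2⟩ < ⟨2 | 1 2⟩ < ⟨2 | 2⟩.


Primitive collections (14):

  P={4,9}:  v_{4} + v_{9} = 0 ; sig = ⟨2 | 0⟩
  P={4,6}:  v_{4} + v_{6} = v_{3} + v_{5} ; sig = ⟨2 | 1 1⟩
  P={4,8}:  v_{4} + v_{8} = v_{1} + v_{2} + v_{3} ; sig = ⟨2 | 1 1 1⟩
  P={5,8}:  v_{5} + v_{8} = v_{1} + v_{2} + v_{6} ; sig = ⟨2 | 1 1 1⟩
  P={4,7}:  v_{4} + v_{7} = v_{0} + v_{2} + v_{3} + v_{6} ; sig = ⟨2 | 1 1 1 1⟩
  P={5,7}:  v_{5} + v_{7} = v_{0} + v_{2} + 2·v_{6} ; sig = ⟨2 | 1 1 2⟩
  P={7,8}:  v_{7} + v_{8} = v_{2} + 2·v_{3} + 4·v_{9} ; sig = ⟨2 | 1 2 4⟩
  P={1,7}:  v_{1} + v_{7} = v_{3} + 3·v_{9} ; sig = ⟨2 | 1 3⟩
  P={3,5,9}:  v_{3} + v_{5} + v_{9} = v_{6} ; sig = ⟨3 | 1⟩
  P={0,6,8}:  v_{0} + v_{6} + v_{8} = v_{3} + 3·v_{9} ; sig = ⟨3 | 1 3⟩
  P={1,2,3,9}:  v_{1} + v_{2} + v_{3} + v_{9} = v_{8} ; sig = ⟨4 | 1⟩
  P={0,1,2,6}:  v_{0} + v_{1} + v_{2} + v_{6} = 2·v_{9} ; sig = ⟨4 | 2⟩
  P={0,1,2,3,5}:  v_{0} + v_{1} + v_{2} + v_{3} + v_{5} = v_{9} ; sig = ⟨5 | 1⟩
  P={0,2,3,6,9}:  v_{0} + v_{2} + v_{3} + v_{6} + v_{9} = v_{7} ; sig = ⟨5 | 1⟩

Hence PRS(X_Σ) =
{ ⟨2 | 0⟩,  ⟨2 | 1 1⟩,  ⟨2 | 1 1 1⟩ ×2,  ⟨2 | 1 1 1 1⟩,  ⟨2 | 1 1 2⟩,  ⟨2 | 1 2 4⟩,  ⟨2 | 1 3⟩,  ⟨3 | 1⟩,  ⟨3 | 1 3⟩,  ⟨4 | 1⟩,  ⟨4 | 2⟩,  ⟨5 | 1⟩ ×2 }


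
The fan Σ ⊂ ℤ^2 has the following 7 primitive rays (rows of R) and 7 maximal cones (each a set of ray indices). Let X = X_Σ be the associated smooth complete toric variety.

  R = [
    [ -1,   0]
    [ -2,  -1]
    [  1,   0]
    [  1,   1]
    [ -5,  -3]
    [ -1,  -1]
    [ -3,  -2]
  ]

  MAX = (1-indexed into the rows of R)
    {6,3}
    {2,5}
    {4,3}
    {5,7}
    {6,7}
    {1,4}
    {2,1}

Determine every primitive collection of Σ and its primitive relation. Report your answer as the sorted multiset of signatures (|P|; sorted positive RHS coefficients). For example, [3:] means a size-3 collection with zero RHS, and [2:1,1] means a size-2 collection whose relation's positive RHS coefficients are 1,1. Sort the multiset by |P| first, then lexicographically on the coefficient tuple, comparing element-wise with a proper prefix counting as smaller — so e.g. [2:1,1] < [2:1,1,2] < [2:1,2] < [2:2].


14 minimal non-faces of Δ(Σ) (on 7 rays):

  P={1,3}:  v_{1} + v_{3} = 0 ; sig = [2:]
  P={4,6}:  v_{4} + v_{6} = 0 ; sig = [2:]
  P={1,6}:  v_{1} + v_{6} = v_{2} ; sig = [2:1]
  P={2,3}:  v_{2} + v_{3} = v_{6} ; sig = [2:1]
  P={2,4}:  v_{2} + v_{4} = v_{1} ; sig = [2:1]
  P={2,6}:  v_{2} + v_{6} = v_{7} ; sig = [2:1]
  P={2,7}:  v_{2} + v_{7} = v_{5} ; sig = [2:1]
  P={4,7}:  v_{4} + v_{7} = v_{2} ; sig = [2:1]
  P={3,5}:  v_{3} + v_{5} = v_{6} + v_{7} ; sig = [2:1,1]
  P={1,7}:  v_{1} + v_{7} = 2·v_{2} ; sig = [2:2]
  P={3,7}:  v_{3} + v_{7} = 2·v_{6} ; sig = [2:2]
  P={4,5}:  v_{4} + v_{5} = 2·v_{2} ; sig = [2:2]
  P={5,6}:  v_{5} + v_{6} = 2·v_{7} ; sig = [2:2]
  P={1,5}:  v_{1} + v_{5} = 3·v_{2} ; sig = [2:3]

so the primitive-relation signature multiset is
    [2:]
    [2:]
    [2:1]
    [2:1]
    [2:1]
    [2:1]
    [2:1]
    [2:1]
    [2:1,1]
    [2:2]
    [2:2]
    [2:2]
    [2:2]
    [2:3]


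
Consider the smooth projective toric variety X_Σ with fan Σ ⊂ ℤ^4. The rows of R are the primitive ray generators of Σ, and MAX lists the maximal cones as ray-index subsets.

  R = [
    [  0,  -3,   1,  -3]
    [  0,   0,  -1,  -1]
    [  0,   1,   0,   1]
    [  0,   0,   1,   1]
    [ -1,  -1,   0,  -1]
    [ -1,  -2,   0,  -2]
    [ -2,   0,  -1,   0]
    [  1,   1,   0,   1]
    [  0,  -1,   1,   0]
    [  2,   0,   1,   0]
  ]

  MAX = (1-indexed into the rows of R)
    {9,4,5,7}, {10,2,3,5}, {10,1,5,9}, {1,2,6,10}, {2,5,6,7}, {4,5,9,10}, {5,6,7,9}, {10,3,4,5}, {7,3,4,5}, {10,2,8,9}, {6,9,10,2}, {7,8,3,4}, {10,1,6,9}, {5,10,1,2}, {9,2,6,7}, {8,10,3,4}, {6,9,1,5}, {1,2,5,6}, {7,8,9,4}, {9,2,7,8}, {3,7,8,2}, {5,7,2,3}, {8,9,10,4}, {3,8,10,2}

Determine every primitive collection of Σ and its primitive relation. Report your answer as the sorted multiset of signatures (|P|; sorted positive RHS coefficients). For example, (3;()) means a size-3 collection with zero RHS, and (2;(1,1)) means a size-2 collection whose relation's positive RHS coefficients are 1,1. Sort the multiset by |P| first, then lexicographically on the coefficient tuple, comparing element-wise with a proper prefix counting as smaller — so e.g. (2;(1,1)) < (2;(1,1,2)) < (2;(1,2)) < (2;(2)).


Minimal non-faces — 14 found among 10 rays, 24 max cones:

  P={2,4}:  v_{2} + v_{4} = 0  ⇒ sig = (2;())
  P={5,8}:  v_{5} + v_{8} = 0  ⇒ sig = (2;())
  P={7,10}:  v_{7} + v_{10} = 0  ⇒ sig = (2;())
  P={3,6}:  v_{3} + v_{6} = v_{5}  ⇒ sig = (2;(1))
  P={3,9}:  v_{3} + v_{9} = v_{4}  ⇒ sig = (2;(1))
  P={1,7}:  v_{1} + v_{7} = v_{5} + v_{6}  ⇒ sig = (2;(1,1))
  P={1,8}:  v_{1} + v_{8} = v_{6} + v_{10}  ⇒ sig = (2;(1,1))
  P={4,6}:  v_{4} + v_{6} = v_{5} + v_{9}  ⇒ sig = (2;(1,1))
  P={6,8}:  v_{6} + v_{8} = v_{2} + v_{9}  ⇒ sig = (2;(1,1))
  P={1,4}:  v_{1} + v_{4} = 2·v_{5} + v_{9} + v_{10}  ⇒ sig = (2;(1,1,2))
  P={1,3}:  v_{1} + v_{3} = 2·v_{5} + v_{10}  ⇒ sig = (2;(1,2))
  P={2,5,9}:  v_{2} + v_{5} + v_{9} = v_{6}  ⇒ sig = (3;(1))
  P={5,6,10}:  v_{5} + v_{6} + v_{10} = v_{1}  ⇒ sig = (3;(1))
  P={1,2,9}:  v_{1} + v_{2} + v_{9} = 2·v_{6} + v_{10}  ⇒ sig = (3;(1,2))

Hence PRS(X_Σ) =
[(2;()), (2;()), (2;()), (2;(1)), (2;(1)), (2;(1,1)), (2;(1,1)), (2;(1,1)), (2;(1,1)), (2;(1,1,2)), (2;(1,2)), (3;(1)), (3;(1)), (3;(1,2))]


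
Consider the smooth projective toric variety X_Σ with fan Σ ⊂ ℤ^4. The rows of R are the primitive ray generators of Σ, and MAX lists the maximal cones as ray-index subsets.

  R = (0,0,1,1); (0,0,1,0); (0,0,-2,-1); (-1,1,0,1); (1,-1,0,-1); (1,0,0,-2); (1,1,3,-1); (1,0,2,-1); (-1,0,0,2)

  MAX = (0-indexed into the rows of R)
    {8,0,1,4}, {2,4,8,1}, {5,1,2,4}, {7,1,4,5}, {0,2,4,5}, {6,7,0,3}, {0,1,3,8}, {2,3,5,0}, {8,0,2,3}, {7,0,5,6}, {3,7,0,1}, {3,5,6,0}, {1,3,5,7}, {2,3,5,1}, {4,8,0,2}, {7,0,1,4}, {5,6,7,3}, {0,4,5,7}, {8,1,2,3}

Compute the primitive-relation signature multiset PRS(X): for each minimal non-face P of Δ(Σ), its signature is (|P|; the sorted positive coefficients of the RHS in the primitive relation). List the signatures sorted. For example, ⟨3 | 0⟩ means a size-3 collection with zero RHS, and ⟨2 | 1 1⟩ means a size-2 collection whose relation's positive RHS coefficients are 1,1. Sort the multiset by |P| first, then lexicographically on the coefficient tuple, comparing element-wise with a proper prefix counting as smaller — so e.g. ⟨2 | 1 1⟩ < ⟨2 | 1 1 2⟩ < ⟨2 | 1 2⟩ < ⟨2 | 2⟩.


11 collections generate NE(X_Σ); each relation:

  P = {3,4}:  v_{3} + v_{4} = 0  so sig = ⟨2 | 0⟩
  P = {5,8}:  v_{5} + v_{8} = 0  so sig = ⟨2 | 0⟩
  P = {2,7}:  v_{2} + v_{7} = v_{5}  so sig = ⟨2 | 1⟩
  P = {7,8}:  v_{7} + v_{8} = v_{0} + v_{1}  so sig = ⟨2 | 1 1⟩
  P = {4,6}:  v_{4} + v_{6} = v_{0} + v_{5} + v_{7}  so sig = ⟨2 | 1 1 1⟩
  P = {6,8}:  v_{6} + v_{8} = v_{0} + v_{3} + v_{7}  so sig = ⟨2 | 1 1 1⟩
  P = {2,6}:  v_{2} + v_{6} = v_{0} + v_{3} + 2·v_{5}  so sig = ⟨2 | 1 1 2⟩
  P = {1,6}:  v_{1} + v_{6} = v_{3} + 2·v_{7}  so sig = ⟨2 | 1 2⟩
  P = {0,1,2}:  v_{0} + v_{1} + v_{2} = 0  so sig = ⟨3 | 0⟩
  P = {0,1,5}:  v_{0} + v_{1} + v_{5} = v_{7}  so sig = ⟨3 | 1⟩
  P = {0,3,5,7}:  v_{0} + v_{3} + v_{5} + v_{7} = v_{6}  so sig = ⟨4 | 1⟩

so the primitive-relation signature multiset is
    |P|=2: 8 collections, coeffs (), (), (1), (1,1), (1,1,1), (1,1,1), (1,1,2), (1,2)
    |P|=3: 2 collections, coeffs (), (1)
    |P|=4: 1 collection, coeffs (1)


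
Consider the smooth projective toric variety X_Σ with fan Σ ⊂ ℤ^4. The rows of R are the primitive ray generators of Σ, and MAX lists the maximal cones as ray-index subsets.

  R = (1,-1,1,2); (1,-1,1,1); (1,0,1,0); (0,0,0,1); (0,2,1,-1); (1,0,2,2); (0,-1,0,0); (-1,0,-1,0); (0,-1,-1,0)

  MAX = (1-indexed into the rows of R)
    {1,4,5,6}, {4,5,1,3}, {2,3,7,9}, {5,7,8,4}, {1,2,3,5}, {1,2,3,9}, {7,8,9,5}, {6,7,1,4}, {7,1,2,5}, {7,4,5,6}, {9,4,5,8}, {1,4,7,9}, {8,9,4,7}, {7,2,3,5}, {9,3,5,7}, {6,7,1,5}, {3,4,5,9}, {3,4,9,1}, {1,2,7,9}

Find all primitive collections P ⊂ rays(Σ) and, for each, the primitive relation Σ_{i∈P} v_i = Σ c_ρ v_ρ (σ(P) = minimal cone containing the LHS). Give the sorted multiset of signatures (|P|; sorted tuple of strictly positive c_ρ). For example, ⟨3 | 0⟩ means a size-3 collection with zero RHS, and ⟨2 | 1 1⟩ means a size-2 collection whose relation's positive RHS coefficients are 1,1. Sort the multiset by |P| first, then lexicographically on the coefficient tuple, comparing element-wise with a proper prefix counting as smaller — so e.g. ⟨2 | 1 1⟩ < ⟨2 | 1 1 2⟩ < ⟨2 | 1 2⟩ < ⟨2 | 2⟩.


The 14 primitive collections of Σ (r=9, n=4):

  {3,8}:  v_{3} + v_{8} = 0  ⇒ sig = ⟨2 | 0⟩
  {2,4}:  v_{2} + v_{4} = v_{1}  ⇒ sig = ⟨2 | 1⟩
  {6,9}:  v_{6} + v_{9} = v_{1}  ⇒ sig = ⟨2 | 1⟩
  {2,8}:  v_{2} + v_{8} = v_{4} + v_{7}  ⇒ sig = ⟨2 | 1 1⟩
  {3,6}:  v_{3} + v_{6} = v_{1} + v_{2} + v_{5}  ⇒ sig = ⟨2 | 1 1 1⟩
  {2,6}:  v_{2} + v_{6} = 2·v_{1} + v_{5} + v_{7}  ⇒ sig = ⟨2 | 1 1 2⟩
  {1,8}:  v_{1} + v_{8} = 2·v_{4} + v_{7}  ⇒ sig = ⟨2 | 1 2⟩
  {6,8}:  v_{6} + v_{8} = 3·v_{4} + v_{5} + 2·v_{7}  ⇒ sig = ⟨2 | 1 2 3⟩
  {2,5,9}:  v_{2} + v_{5} + v_{9} = v_{3}  ⇒ sig = ⟨3 | 1⟩
  {3,4,7}:  v_{3} + v_{4} + v_{7} = v_{2}  ⇒ sig = ⟨3 | 1⟩
  {1,5,9}:  v_{1} + v_{5} + v_{9} = v_{3} + v_{4}  ⇒ sig = ⟨3 | 1 1⟩
  {1,3,7}:  v_{1} + v_{3} + v_{7} = 2·v_{2}  ⇒ sig = ⟨3 | 2⟩
  {4,5,7,9}:  v_{4} + v_{5} + v_{7} + v_{9} = 0  ⇒ sig = ⟨4 | 0⟩
  {1,4,5,7}:  v_{1} + v_{4} + v_{5} + v_{7} = v_{6}  ⇒ sig = ⟨4 | 1⟩

Hence PRS(X_Σ) =
    ⟨2 | 0⟩
    ⟨2 | 1⟩
    ⟨2 | 1⟩
    ⟨2 | 1 1⟩
    ⟨2 | 1 1 1⟩
    ⟨2 | 1 1 2⟩
    ⟨2 | 1 2⟩
    ⟨2 | 1 2 3⟩
    ⟨3 | 1⟩
    ⟨3 | 1⟩
    ⟨3 | 1 1⟩
    ⟨3 | 2⟩
    ⟨4 | 0⟩
    ⟨4 | 1⟩


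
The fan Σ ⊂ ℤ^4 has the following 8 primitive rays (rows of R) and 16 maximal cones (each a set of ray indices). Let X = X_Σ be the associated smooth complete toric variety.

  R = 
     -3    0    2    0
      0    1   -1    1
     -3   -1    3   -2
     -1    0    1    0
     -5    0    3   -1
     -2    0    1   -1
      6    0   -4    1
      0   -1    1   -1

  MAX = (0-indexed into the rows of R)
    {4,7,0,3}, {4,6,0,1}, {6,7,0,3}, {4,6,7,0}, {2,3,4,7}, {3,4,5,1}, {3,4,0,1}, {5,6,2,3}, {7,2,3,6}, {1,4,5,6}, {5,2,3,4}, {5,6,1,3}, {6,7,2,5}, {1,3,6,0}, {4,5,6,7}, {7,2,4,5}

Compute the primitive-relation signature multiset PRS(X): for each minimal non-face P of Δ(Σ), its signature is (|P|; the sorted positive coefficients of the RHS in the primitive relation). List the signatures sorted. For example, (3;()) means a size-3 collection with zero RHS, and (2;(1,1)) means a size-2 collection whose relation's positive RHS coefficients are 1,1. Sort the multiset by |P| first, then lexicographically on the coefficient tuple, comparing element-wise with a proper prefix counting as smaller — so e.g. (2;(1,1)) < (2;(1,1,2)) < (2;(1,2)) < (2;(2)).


Minimal non-faces — 7 found among 8 rays, 16 max cones:

  • {1,7}:  v_{1} + v_{7} = 0  ⟹  sig = (2;())
  • {0,5}:  v_{0} + v_{5} = v_{4}  ⟹  sig = (2;(1))
  • {1,2}:  v_{1} + v_{2} = v_{3} + v_{5}  ⟹  sig = (2;(1,1))
  • {0,2}:  v_{0} + v_{2} = v_{3} + v_{4} + v_{7}  ⟹  sig = (2;(1,1,1))
  • {3,4,6}:  v_{3} + v_{4} + v_{6} = 0  ⟹  sig = (3;())
  • {3,5,7}:  v_{3} + v_{5} + v_{7} = v_{2}  ⟹  sig = (3;(1))
  • {2,4,6}:  v_{2} + v_{4} + v_{6} = v_{5} + v_{7}  ⟹  sig = (3;(1,1))

Hence PRS(X_Σ) =
    |P|=2: 4 collections, coeffs (), (1), (1,1), (1,1,1)
    |P|=3: 3 collections, coeffs (), (1), (1,1)


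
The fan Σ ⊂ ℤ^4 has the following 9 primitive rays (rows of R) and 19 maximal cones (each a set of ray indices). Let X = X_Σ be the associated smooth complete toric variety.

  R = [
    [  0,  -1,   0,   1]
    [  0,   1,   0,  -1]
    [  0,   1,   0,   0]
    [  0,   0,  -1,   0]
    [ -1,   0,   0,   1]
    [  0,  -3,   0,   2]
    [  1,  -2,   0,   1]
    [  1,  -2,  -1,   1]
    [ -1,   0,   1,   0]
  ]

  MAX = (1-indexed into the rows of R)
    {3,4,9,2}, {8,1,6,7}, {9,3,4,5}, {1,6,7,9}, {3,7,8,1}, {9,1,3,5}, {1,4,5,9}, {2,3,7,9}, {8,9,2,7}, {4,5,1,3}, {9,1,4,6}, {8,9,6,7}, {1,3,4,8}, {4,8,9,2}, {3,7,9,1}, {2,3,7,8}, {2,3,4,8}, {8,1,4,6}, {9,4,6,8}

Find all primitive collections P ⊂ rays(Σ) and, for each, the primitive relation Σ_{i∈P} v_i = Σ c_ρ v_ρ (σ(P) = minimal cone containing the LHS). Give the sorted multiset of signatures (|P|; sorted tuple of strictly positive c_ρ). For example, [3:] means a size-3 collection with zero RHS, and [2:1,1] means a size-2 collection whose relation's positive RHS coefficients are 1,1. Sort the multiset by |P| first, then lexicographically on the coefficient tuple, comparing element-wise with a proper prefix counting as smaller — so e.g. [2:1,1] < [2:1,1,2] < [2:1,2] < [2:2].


11 collections generate NE(X_Σ); each relation:

  {1,2}:  v_{1} + v_{2} = 0  so sig = [2:]
  {4,7}:  v_{4} + v_{7} = v_{8}  so sig = [2:1]
  {2,6}:  v_{2} + v_{6} = v_{8} + v_{9}  so sig = [2:1,1]
  {2,5}:  v_{2} + v_{5} = v_{3} + v_{4} + v_{9}  so sig = [2:1,1,1]
  {5,6}:  v_{5} + v_{6} = 3·v_{1} + v_{4} + v_{9}  so sig = [2:1,1,3]
  {5,8}:  v_{5} + v_{8} = 2·v_{1} + v_{4}  so sig = [2:1,2]
  {3,6}:  v_{3} + v_{6} = 2·v_{1}  so sig = [2:2]
  {5,7}:  v_{5} + v_{7} = 2·v_{1}  so sig = [2:2]
  {1,8,9}:  v_{1} + v_{8} + v_{9} = v_{6}  so sig = [3:1]
  {3,8,9}:  v_{3} + v_{8} + v_{9} = v_{1}  so sig = [3:1]
  {1,3,4,9}:  v_{1} + v_{3} + v_{4} + v_{9} = v_{5}  so sig = [4:1]

Hence PRS(X_Σ) =
    |P|=2: 8 collections, coeffs (), (1), (1,1), (1,1,1), (1,1,3), (1,2), (2), (2)
    |P|=3: 2 collections, coeffs (1), (1)
    |P|=4: 1 collection, coeffs (1)


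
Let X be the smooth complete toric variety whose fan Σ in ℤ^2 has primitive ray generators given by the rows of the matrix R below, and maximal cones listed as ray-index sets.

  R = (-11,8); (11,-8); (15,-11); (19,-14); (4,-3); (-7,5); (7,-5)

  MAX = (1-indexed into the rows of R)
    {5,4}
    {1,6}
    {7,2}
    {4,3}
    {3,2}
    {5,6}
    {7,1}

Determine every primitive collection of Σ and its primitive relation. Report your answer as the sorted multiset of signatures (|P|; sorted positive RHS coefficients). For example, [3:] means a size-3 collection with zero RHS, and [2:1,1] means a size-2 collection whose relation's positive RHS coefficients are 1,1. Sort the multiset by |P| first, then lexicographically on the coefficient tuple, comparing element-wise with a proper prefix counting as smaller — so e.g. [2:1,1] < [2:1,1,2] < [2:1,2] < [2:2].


Σ has 14 primitive collections:

  {1,2}:  v_{1} + v_{2} = 0  ⇒ sig = [2:]
  {6,7}:  v_{6} + v_{7} = 0  ⇒ sig = [2:]
  {1,3}:  v_{1} + v_{3} = v_{5}  ⇒ sig = [2:1]
  {1,5}:  v_{1} + v_{5} = v_{6}  ⇒ sig = [2:1]
  {2,5}:  v_{2} + v_{5} = v_{3}  ⇒ sig = [2:1]
  {2,6}:  v_{2} + v_{6} = v_{5}  ⇒ sig = [2:1]
  {3,5}:  v_{3} + v_{5} = v_{4}  ⇒ sig = [2:1]
  {5,7}:  v_{5} + v_{7} = v_{2}  ⇒ sig = [2:1]
  {4,7}:  v_{4} + v_{7} = v_{2} + v_{3}  ⇒ sig = [2:1,1]
  {1,4}:  v_{1} + v_{4} = 2·v_{5}  ⇒ sig = [2:2]
  {2,4}:  v_{2} + v_{4} = 2·v_{3}  ⇒ sig = [2:2]
  {3,6}:  v_{3} + v_{6} = 2·v_{5}  ⇒ sig = [2:2]
  {3,7}:  v_{3} + v_{7} = 2·v_{2}  ⇒ sig = [2:2]
  {4,6}:  v_{4} + v_{6} = 3·v_{5}  ⇒ sig = [2:3]

Signatures (|P|; sorted positive RHS coefficients), sorted:
    |P|=2: 14 collections, coeffs (), (), (1), (1), (1), (1), (1), (1), (1,1), (2), (2), (2), (2), (3)


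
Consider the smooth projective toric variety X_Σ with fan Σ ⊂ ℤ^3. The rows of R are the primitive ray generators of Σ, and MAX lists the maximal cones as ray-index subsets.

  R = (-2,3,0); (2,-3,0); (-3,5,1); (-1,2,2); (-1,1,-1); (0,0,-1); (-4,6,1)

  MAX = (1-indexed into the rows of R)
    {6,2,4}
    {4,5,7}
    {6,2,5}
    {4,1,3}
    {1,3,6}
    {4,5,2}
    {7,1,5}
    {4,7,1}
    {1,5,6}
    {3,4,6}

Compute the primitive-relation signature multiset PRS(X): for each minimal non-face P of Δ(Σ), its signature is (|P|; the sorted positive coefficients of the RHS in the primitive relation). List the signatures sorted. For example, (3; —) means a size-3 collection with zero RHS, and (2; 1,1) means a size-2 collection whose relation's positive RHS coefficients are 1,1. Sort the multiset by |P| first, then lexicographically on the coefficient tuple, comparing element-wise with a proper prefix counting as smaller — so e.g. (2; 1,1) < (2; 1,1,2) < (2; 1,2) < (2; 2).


9 collections generate NE(X_Σ); each relation:

  P = {1,2}:  v_{1} + v_{2} = 0 ; sig = (2; —)
  P = {2,3}:  v_{2} + v_{3} = v_{4} + v_{6} ; sig = (2; 1,1)
  P = {2,7}:  v_{2} + v_{7} = v_{4} + v_{5} ; sig = (2; 1,1)
  P = {3,7}:  v_{3} + v_{7} = 3·v_{1} + v_{4} ; sig = (2; 1,3)
  P = {3,5}:  v_{3} + v_{5} = 2·v_{1} ; sig = (2; 2)
  P = {6,7}:  v_{6} + v_{7} = 2·v_{1} ; sig = (2; 2)
  P = {1,4,5}:  v_{1} + v_{4} + v_{5} = v_{7} ; sig = (3; 1)
  P = {1,4,6}:  v_{1} + v_{4} + v_{6} = v_{3} ; sig = (3; 1)
  P = {4,5,6}:  v_{4} + v_{5} + v_{6} = v_{1} ; sig = (3; 1)

Sorted signature multiset PRS(X):
    (2; —)
    (2; 1,1)
    (2; 1,1)
    (2; 1,3)
    (2; 2)
    (2; 2)
    (3; 1)
    (3; 1)
    (3; 1)


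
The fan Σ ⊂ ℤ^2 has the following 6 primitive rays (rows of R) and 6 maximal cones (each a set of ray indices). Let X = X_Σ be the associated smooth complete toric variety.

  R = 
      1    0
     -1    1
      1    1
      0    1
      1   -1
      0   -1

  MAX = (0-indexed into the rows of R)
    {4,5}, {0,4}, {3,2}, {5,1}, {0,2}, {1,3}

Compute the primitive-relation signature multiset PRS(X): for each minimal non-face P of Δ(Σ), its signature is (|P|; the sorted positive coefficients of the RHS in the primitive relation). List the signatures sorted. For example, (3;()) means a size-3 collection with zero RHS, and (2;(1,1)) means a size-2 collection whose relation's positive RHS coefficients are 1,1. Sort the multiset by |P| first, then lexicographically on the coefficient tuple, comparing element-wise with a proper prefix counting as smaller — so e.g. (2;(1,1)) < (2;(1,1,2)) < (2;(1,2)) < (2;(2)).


|primitive collections| = 9. Relations:

  {1,4}:  v_{1} + v_{4} = 0  →  sig = (2;())
  {3,5}:  v_{3} + v_{5} = 0  →  sig = (2;())
  {0,1}:  v_{0} + v_{1} = v_{3}  →  sig = (2;(1))
  {0,3}:  v_{0} + v_{3} = v_{2}  →  sig = (2;(1))
  {0,5}:  v_{0} + v_{5} = v_{4}  →  sig = (2;(1))
  {2,5}:  v_{2} + v_{5} = v_{0}  →  sig = (2;(1))
  {3,4}:  v_{3} + v_{4} = v_{0}  →  sig = (2;(1))
  {1,2}:  v_{1} + v_{2} = 2·v_{3}  →  sig = (2;(2))
  {2,4}:  v_{2} + v_{4} = 2·v_{0}  →  sig = (2;(2))

Signatures (|P|; sorted positive RHS coefficients), sorted:
[(2;()), (2;()), (2;(1)), (2;(1)), (2;(1)), (2;(1)), (2;(1)), (2;(2)), (2;(2))]


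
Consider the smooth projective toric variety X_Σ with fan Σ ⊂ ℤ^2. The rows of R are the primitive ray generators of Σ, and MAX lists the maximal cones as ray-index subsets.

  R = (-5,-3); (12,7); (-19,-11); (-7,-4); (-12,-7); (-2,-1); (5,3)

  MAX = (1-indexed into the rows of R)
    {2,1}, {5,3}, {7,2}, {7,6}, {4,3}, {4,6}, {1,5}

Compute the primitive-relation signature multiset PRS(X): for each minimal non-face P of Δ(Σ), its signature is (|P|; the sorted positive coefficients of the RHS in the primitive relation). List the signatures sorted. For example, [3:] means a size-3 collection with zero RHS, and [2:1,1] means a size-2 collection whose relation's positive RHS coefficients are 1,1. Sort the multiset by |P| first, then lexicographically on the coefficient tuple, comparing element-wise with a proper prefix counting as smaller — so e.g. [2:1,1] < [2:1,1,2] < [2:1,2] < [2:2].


Minimal non-faces — 14 found among 7 rays, 7 max cones:

  P = {1,7}:  v_{1} + v_{7} = 0  →  sig = [2:]
  P = {2,5}:  v_{2} + v_{5} = 0  →  sig = [2:]
  P = {1,4}:  v_{1} + v_{4} = v_{5}  →  sig = [2:1]
  P = {1,6}:  v_{1} + v_{6} = v_{4}  →  sig = [2:1]
  P = {2,3}:  v_{2} + v_{3} = v_{4}  →  sig = [2:1]
  P = {2,4}:  v_{2} + v_{4} = v_{7}  →  sig = [2:1]
  P = {4,5}:  v_{4} + v_{5} = v_{3}  →  sig = [2:1]
  P = {4,7}:  v_{4} + v_{7} = v_{6}  →  sig = [2:1]
  P = {5,7}:  v_{5} + v_{7} = v_{4}  →  sig = [2:1]
  P = {1,3}:  v_{1} + v_{3} = 2·v_{5}  →  sig = [2:2]
  P = {2,6}:  v_{2} + v_{6} = 2·v_{7}  →  sig = [2:2]
  P = {3,7}:  v_{3} + v_{7} = 2·v_{4}  →  sig = [2:2]
  P = {5,6}:  v_{5} + v_{6} = 2·v_{4}  →  sig = [2:2]
  P = {3,6}:  v_{3} + v_{6} = 3·v_{4}  →  sig = [2:3]

so the primitive-relation signature multiset is
{ [2:] ×2,  [2:1] ×7,  [2:2] ×4,  [2:3] }


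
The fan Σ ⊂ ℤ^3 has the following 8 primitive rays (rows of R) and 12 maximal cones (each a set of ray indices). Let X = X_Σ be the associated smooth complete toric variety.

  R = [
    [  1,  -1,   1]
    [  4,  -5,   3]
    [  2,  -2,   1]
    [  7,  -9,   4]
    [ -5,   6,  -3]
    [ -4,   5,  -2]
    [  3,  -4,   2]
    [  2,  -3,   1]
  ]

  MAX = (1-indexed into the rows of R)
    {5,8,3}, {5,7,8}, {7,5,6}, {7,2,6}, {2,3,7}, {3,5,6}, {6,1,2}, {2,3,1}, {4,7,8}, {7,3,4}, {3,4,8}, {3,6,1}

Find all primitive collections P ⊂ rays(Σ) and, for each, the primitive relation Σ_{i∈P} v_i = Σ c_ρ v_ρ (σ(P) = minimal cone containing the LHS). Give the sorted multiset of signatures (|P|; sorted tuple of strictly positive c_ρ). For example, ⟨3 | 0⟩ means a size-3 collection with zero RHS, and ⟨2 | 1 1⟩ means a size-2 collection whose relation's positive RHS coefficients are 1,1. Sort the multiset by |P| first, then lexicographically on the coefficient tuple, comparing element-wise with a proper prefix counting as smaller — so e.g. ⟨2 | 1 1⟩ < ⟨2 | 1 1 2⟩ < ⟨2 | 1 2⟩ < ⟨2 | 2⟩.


14 collections generate NE(X_Σ); each relation:

  P={1,5}:  v_{1} + v_{5} = v_{6}  so sig = ⟨2 | 1⟩
  P={1,7}:  v_{1} + v_{7} = v_{2}  so sig = ⟨2 | 1⟩
  P={1,8}:  v_{1} + v_{8} = v_{7}  so sig = ⟨2 | 1⟩
  P={4,5}:  v_{4} + v_{5} = v_{8}  so sig = ⟨2 | 1⟩
  P={4,6}:  v_{4} + v_{6} = v_{7}  so sig = ⟨2 | 1⟩
  P={2,5}:  v_{2} + v_{5} = v_{6} + v_{7}  so sig = ⟨2 | 1 1⟩
  P={6,8}:  v_{6} + v_{8} = v_{5} + v_{7}  so sig = ⟨2 | 1 1⟩
  P={1,4}:  v_{1} + v_{4} = v_{3} + 2·v_{7}  so sig = ⟨2 | 1 2⟩
  P={2,4}:  v_{2} + v_{4} = v_{3} + 3·v_{7}  so sig = ⟨2 | 1 3⟩
  P={2,8}:  v_{2} + v_{8} = 2·v_{7}  so sig = ⟨2 | 2⟩
  P={3,5,7}:  v_{3} + v_{5} + v_{7} = 0  so sig = ⟨3 | 0⟩
  P={3,6,7}:  v_{3} + v_{6} + v_{7} = v_{1}  so sig = ⟨3 | 1⟩
  P={3,7,8}:  v_{3} + v_{7} + v_{8} = v_{4}  so sig = ⟨3 | 1⟩
  P={2,3,6}:  v_{2} + v_{3} + v_{6} = 2·v_{1}  so sig = ⟨3 | 2⟩

so the primitive-relation signature multiset is
{ ⟨2 | 1⟩ ×5,  ⟨2 | 1 1⟩ ×2,  ⟨2 | 1 2⟩,  ⟨2 | 1 3⟩,  ⟨2 | 2⟩,  ⟨3 | 0⟩,  ⟨3 | 1⟩ ×2,  ⟨3 | 2⟩ }


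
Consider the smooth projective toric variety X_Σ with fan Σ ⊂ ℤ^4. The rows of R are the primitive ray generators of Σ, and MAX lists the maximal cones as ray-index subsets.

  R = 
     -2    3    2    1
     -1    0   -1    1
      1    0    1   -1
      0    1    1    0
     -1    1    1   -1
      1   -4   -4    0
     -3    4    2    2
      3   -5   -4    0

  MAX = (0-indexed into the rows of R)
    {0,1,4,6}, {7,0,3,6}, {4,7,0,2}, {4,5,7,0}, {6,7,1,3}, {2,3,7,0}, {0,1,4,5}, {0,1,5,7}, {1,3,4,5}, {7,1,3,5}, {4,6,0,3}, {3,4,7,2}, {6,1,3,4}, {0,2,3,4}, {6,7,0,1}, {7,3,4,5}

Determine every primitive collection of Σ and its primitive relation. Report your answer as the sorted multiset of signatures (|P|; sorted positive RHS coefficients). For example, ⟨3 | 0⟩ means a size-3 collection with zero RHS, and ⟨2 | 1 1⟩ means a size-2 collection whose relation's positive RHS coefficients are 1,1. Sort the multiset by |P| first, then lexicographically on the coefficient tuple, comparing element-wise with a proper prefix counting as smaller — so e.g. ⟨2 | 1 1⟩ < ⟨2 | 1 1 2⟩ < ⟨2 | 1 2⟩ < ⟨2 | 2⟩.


The 9 primitive collections of Σ (r=8, n=4):

  {1,2}:  v_{1} + v_{2} = 0 ; sig = ⟨2 | 0⟩
  {2,5}:  v_{2} + v_{5} = v_{4} + v_{7} ; sig = ⟨2 | 1 1⟩
  {2,6}:  v_{2} + v_{6} = v_{0} + v_{3} ; sig = ⟨2 | 1 1⟩
  {5,6}:  v_{5} + v_{6} = 2·v_{1} ; sig = ⟨2 | 2⟩
  {0,1,3}:  v_{0} + v_{1} + v_{3} = v_{6} ; sig = ⟨3 | 1⟩
  {0,3,5}:  v_{0} + v_{3} + v_{5} = v_{1} ; sig = ⟨3 | 1⟩
  {1,4,7}:  v_{1} + v_{4} + v_{7} = v_{5} ; sig = ⟨3 | 1⟩
  {4,6,7}:  v_{4} + v_{6} + v_{7} = v_{1} ; sig = ⟨3 | 1⟩
  {0,3,4,7}:  v_{0} + v_{3} + v_{4} + v_{7} = 0 ; sig = ⟨4 | 0⟩

Hence PRS(X_Σ) =
{ ⟨2 | 0⟩,  ⟨2 | 1 1⟩ ×2,  ⟨2 | 2⟩,  ⟨3 | 1⟩ ×4,  ⟨4 | 0⟩ }


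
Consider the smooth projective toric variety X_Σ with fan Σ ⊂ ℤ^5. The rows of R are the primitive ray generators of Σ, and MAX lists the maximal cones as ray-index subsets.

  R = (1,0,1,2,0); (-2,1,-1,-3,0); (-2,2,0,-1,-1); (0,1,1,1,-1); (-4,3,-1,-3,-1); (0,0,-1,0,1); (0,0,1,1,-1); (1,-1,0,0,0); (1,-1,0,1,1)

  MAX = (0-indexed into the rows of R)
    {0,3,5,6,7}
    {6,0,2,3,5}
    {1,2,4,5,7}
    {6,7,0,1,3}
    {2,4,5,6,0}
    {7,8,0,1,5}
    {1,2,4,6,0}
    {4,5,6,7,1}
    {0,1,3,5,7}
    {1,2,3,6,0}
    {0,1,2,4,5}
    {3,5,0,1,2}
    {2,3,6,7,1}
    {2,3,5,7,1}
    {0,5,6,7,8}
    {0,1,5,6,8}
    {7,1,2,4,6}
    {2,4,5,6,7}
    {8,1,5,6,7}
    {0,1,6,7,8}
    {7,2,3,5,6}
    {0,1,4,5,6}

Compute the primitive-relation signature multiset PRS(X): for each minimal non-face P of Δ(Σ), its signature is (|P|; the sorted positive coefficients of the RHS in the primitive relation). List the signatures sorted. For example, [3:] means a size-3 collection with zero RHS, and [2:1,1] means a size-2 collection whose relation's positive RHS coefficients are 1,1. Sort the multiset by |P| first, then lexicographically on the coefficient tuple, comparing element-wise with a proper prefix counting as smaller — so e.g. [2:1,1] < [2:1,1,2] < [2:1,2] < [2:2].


9 collections generate NE(X_Σ); each relation:

  {3,8}:  v_{3} + v_{8} = v_{0} — sig = [2:1]
  {2,8}:  v_{2} + v_{8} = v_{0} + v_{1} + v_{5} + v_{6} — sig = [2:1,1,1,1]
  {4,8}:  v_{4} + v_{8} = v_{0} + 2·v_{1} + 2·v_{5} + 2·v_{6} — sig = [2:1,2,2,2]
  {3,4}:  v_{3} + v_{4} = 2·v_{2} — sig = [2:2]
  {0,2,7}:  v_{0} + v_{2} + v_{7} = v_{3} — sig = [3:1]
  {0,4,7}:  v_{0} + v_{4} + v_{7} = v_{2} — sig = [3:1]
  {1,2,5,6}:  v_{1} + v_{2} + v_{5} + v_{6} = v_{4} — sig = [4:1]
  {1,3,5,6}:  v_{1} + v_{3} + v_{5} + v_{6} = v_{2} — sig = [4:1]
  {0,1,5,6,7}:  v_{0} + v_{1} + v_{5} + v_{6} + v_{7} = 0 — sig = [5:]

Hence PRS(X_Σ) =
[[2:1], [2:1,1,1,1], [2:1,2,2,2], [2:2], [3:1], [3:1], [4:1], [4:1], [5:]]


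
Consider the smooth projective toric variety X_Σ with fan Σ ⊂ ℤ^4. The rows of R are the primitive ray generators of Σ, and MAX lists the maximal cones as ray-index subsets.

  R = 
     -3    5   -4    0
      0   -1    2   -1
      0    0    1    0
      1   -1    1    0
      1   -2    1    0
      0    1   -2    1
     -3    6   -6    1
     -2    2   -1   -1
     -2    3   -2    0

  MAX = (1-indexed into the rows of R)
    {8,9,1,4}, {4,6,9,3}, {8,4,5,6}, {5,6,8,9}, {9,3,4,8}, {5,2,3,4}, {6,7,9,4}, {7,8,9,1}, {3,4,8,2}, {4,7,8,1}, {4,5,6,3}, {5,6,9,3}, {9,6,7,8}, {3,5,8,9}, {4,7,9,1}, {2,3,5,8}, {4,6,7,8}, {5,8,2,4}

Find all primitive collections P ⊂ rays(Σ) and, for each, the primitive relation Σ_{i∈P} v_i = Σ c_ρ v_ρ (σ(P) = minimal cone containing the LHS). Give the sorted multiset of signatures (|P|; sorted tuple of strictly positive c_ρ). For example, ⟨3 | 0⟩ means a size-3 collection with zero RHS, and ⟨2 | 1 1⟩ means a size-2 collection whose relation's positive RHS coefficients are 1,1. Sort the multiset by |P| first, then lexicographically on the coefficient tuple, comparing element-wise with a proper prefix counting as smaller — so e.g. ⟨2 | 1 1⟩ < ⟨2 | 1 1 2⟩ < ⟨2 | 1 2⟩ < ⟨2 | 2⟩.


|primitive collections| = 14. Relations:

  {2,6}:  v_{2} + v_{6} = 0  →  sig = ⟨2 | 0⟩
  {1,6}:  v_{1} + v_{6} = v_{7}  →  sig = ⟨2 | 1⟩
  {2,7}:  v_{2} + v_{7} = v_{1}  →  sig = ⟨2 | 1⟩
  {1,5}:  v_{1} + v_{5} = v_{6} + v_{8}  →  sig = ⟨2 | 1 1⟩
  {2,9}:  v_{2} + v_{9} = v_{3} + v_{8}  →  sig = ⟨2 | 1 1⟩
  {1,2}:  v_{1} + v_{2} = v_{4} + v_{8} + v_{9}  →  sig = ⟨2 | 1 1 1⟩
  {3,7}:  v_{3} + v_{7} = v_{4} + v_{6} + 2·v_{9}  →  sig = ⟨2 | 1 1 2⟩
  {1,3}:  v_{1} + v_{3} = v_{4} + 2·v_{9}  →  sig = ⟨2 | 1 2⟩
  {5,7}:  v_{5} + v_{7} = 2·v_{6} + v_{8}  →  sig = ⟨2 | 1 2⟩
  {4,5,9}:  v_{4} + v_{5} + v_{9} = 0  →  sig = ⟨3 | 0⟩
  {3,6,8}:  v_{3} + v_{6} + v_{8} = v_{9}  →  sig = ⟨3 | 1⟩
  {3,4,5,8}:  v_{3} + v_{4} + v_{5} + v_{8} = v_{2}  →  sig = ⟨4 | 1⟩
  {4,6,8,9}:  v_{4} + v_{6} + v_{8} + v_{9} = v_{1}  →  sig = ⟨4 | 1⟩
  {4,7,8,9}:  v_{4} + v_{7} + v_{8} + v_{9} = 2·v_{1}  →  sig = ⟨4 | 2⟩

Sorted signature multiset PRS(X):
[⟨2 | 0⟩, ⟨2 | 1⟩, ⟨2 | 1⟩, ⟨2 | 1 1⟩, ⟨2 | 1 1⟩, ⟨2 | 1 1 1⟩, ⟨2 | 1 1 2⟩, ⟨2 | 1 2⟩, ⟨2 | 1 2⟩, ⟨3 | 0⟩, ⟨3 | 1⟩, ⟨4 | 1⟩, ⟨4 | 1⟩, ⟨4 | 2⟩]


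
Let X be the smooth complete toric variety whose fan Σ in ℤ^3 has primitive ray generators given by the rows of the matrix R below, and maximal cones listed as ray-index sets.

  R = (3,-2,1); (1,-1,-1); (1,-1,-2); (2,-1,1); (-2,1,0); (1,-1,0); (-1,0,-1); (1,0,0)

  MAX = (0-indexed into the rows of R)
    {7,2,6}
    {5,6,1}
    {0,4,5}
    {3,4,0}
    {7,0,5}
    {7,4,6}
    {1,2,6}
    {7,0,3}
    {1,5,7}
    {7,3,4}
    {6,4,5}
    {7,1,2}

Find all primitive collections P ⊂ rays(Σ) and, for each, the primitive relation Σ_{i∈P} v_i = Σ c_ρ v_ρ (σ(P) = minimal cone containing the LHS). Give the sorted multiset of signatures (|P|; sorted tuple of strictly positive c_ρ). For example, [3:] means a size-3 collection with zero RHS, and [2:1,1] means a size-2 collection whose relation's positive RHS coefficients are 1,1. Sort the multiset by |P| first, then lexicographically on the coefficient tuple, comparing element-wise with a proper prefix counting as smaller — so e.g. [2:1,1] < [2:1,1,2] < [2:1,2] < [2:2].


|primitive collections| = 14. Relations:

  • {1,4}:  v_{1} + v_{4} = v_{6} — sig = [2:1]
  • {3,5}:  v_{3} + v_{5} = v_{0} — sig = [2:1]
  • {3,6}:  v_{3} + v_{6} = v_{5} — sig = [2:1]
  • {2,3}:  v_{2} + v_{3} = v_{1} + v_{5} + v_{7} — sig = [2:1,1,1]
  • {0,2}:  v_{0} + v_{2} = v_{1} + 2·v_{5} + v_{7} — sig = [2:1,1,2]
  • {1,3}:  v_{1} + v_{3} = 2·v_{5} + v_{7} — sig = [2:1,2]
  • {2,4}:  v_{2} + v_{4} = 2·v_{6} + v_{7} — sig = [2:1,2]
  • {0,1}:  v_{0} + v_{1} = 3·v_{5} + v_{7} — sig = [2:1,3]
  • {0,6}:  v_{0} + v_{6} = 2·v_{5} — sig = [2:2]
  • {2,5}:  v_{2} + v_{5} = 2·v_{1} — sig = [2:2]
  • {4,5,7}:  v_{4} + v_{5} + v_{7} = 0 — sig = [3:]
  • {0,4,7}:  v_{0} + v_{4} + v_{7} = v_{3} — sig = [3:1]
  • {1,6,7}:  v_{1} + v_{6} + v_{7} = v_{2} — sig = [3:1]
  • {5,6,7}:  v_{5} + v_{6} + v_{7} = v_{1} — sig = [3:1]

Hence PRS(X_Σ) =
[[2:1], [2:1], [2:1], [2:1,1,1], [2:1,1,2], [2:1,2], [2:1,2], [2:1,3], [2:2], [2:2], [3:], [3:1], [3:1], [3:1]]
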